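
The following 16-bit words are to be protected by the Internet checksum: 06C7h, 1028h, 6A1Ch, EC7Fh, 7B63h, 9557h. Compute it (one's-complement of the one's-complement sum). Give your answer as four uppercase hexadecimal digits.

One's-complement addition (fold any carry out of bit 15 back into bit 0):
  0x06C7 + 0x1028 = 0x016EF
  0x16EF + 0x6A1C = 0x0810B
  0x810B + 0xEC7F = 0x16D8A → wrap carry → 0x6D8B
  0x6D8B + 0x7B63 = 0x0E8EE
  0xE8EE + 0x9557 = 0x17E45 → wrap carry → 0x7E46
One's-complement sum = 0x7E46.
Checksum = ~0x7E46 & 0xFFFF = 0x81B9.

81B9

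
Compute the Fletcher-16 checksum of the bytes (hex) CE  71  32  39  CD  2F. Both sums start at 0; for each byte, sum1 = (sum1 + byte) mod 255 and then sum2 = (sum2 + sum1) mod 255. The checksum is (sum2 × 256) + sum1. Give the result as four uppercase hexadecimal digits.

Running sums (mod 255):
  after byte 0 (CE): sum1=206, sum2=206
  after byte 1 (71): sum1=64, sum2=15
  after byte 2 (32): sum1=114, sum2=129
  after byte 3 (39): sum1=171, sum2=45
  after byte 4 (CD): sum1=121, sum2=166
  after byte 5 (2F): sum1=168, sum2=79
Checksum = sum2·256 + sum1 = 79·256 + 168 = 20392 = 0x4FA8.

4FA8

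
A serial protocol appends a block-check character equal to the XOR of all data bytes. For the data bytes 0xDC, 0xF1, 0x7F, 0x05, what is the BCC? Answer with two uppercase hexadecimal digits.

57

XOR the bytes together:
  start with 0xDC
  0xDC ⊕ 0xF1 = 0x2D
  0x2D ⊕ 0x7F = 0x52
  0x52 ⊕ 0x05 = 0x57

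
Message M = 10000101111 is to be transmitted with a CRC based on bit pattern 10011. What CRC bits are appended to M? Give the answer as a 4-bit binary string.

Append 4 zeros: 100001011110000. Divide by 10011 (XOR where the leading bit is 1):
  pos 0: 10000 XOR 10011 = 00011
  pos 3: 11101 XOR 10011 = 01110
  pos 4: 11101 XOR 10011 = 01110
  pos 5: 11101 XOR 10011 = 01110
  pos 6: 11101 XOR 10011 = 01110
  pos 7: 11100 XOR 10011 = 01111
  pos 8: 11110 XOR 10011 = 01101
  pos 9: 11010 XOR 10011 = 01001
  pos 10: 10010 XOR 10011 = 00001
Remainder (last 4 bits) = 0001. This is the CRC / FCS.

0001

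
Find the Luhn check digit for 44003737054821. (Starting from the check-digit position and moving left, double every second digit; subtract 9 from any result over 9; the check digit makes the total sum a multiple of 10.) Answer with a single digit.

Partial digits right→left: 1 2 8 4 5 0 7 3 7 3 0 0 4 4
Double every second digit counting from the check-digit position (so the 1st, 3rd, 5th, ... of the partial from the right).
  doubled (with −9 where >9): 2 7 1 5 5 0 8 → sum 28
  kept as-is: 2 4 0 3 3 0 4 → sum 16
Total = 28 + 16 = 44.
Check digit = (10 − (44 mod 10)) mod 10 = 6.

6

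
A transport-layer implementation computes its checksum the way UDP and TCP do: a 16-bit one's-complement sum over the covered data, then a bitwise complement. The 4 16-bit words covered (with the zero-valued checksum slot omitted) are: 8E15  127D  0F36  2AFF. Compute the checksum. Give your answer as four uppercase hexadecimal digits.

One's-complement addition (fold any carry out of bit 15 back into bit 0):
  0x8E15 + 0x127D = 0x0A092
  0xA092 + 0x0F36 = 0x0AFC8
  0xAFC8 + 0x2AFF = 0x0DAC7
One's-complement sum = 0xDAC7.
Checksum = ~0xDAC7 & 0xFFFF = 0x2538.

2538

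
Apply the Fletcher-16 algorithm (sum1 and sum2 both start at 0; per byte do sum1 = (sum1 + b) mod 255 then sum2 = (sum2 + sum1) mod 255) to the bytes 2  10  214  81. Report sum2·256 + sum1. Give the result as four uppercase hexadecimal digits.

2534

Running sums (mod 255):
  after byte 0 (2): sum1=2, sum2=2
  after byte 1 (10): sum1=12, sum2=14
  after byte 2 (214): sum1=226, sum2=240
  after byte 3 (81): sum1=52, sum2=37
Checksum = sum2·256 + sum1 = 37·256 + 52 = 9524 = 0x2534.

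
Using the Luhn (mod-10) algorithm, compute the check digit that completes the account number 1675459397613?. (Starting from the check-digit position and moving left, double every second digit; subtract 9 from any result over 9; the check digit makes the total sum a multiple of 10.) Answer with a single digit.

1

Partial digits right→left: 3 1 6 7 9 3 9 5 4 5 7 6 1
Double every second digit counting from the check-digit position (so the 1st, 3rd, 5th, ... of the partial from the right).
  doubled (with −9 where >9): 6 3 9 9 8 5 2 → sum 42
  kept as-is: 1 7 3 5 5 6 → sum 27
Total = 42 + 27 = 69.
Check digit = (10 − (69 mod 10)) mod 10 = 1.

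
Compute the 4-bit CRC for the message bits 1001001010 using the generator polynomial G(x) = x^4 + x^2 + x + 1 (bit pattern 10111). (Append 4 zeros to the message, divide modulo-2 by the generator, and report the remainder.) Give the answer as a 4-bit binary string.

1100

Append 4 zeros: 10010010100000. Divide by 10111 (XOR where the leading bit is 1):
  pos 0: 10010 XOR 10111 = 00101
  pos 2: 10101 XOR 10111 = 00010
  pos 5: 10010 XOR 10111 = 00101
  pos 7: 10100 XOR 10111 = 00011
Remainder (last 4 bits) = 1100. This is the CRC / FCS.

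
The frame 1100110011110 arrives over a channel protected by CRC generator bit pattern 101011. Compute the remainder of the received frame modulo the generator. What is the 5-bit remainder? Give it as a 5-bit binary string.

Modulo-2 division of 1100110011110 by 101011:
  pos 0: 110011 XOR 101011 = 011000
  pos 1: 110000 XOR 101011 = 011011
  pos 2: 110110 XOR 101011 = 011101
  pos 3: 111011 XOR 101011 = 010000
  pos 4: 100001 XOR 101011 = 001010
  pos 6: 101011 XOR 101011 = 000000
Remainder = 00000 (zero — the frame passes the CRC check).

00000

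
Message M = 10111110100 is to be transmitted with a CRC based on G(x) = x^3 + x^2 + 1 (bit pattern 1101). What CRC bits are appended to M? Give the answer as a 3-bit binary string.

Append 3 zeros: 10111110100000. Divide by 1101 (XOR where the leading bit is 1):
  pos 0: 1011 XOR 1101 = 0110
  pos 1: 1101 XOR 1101 = 0000
  pos 5: 1101 XOR 1101 = 0000
Remainder (last 3 bits) = 000. This is the CRC / FCS.

000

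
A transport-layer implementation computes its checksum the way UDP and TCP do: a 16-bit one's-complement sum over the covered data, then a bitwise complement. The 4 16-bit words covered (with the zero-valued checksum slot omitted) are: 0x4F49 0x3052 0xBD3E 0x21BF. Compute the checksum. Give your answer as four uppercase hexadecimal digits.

A166

One's-complement addition (fold any carry out of bit 15 back into bit 0):
  0x4F49 + 0x3052 = 0x07F9B
  0x7F9B + 0xBD3E = 0x13CD9 → wrap carry → 0x3CDA
  0x3CDA + 0x21BF = 0x05E99
One's-complement sum = 0x5E99.
Checksum = ~0x5E99 & 0xFFFF = 0xA166.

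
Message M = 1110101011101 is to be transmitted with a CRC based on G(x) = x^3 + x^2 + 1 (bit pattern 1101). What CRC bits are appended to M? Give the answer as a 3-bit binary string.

Append 3 zeros: 1110101011101000. Divide by 1101 (XOR where the leading bit is 1):
  pos 0: 1110 XOR 1101 = 0011
  pos 2: 1110 XOR 1101 = 0011
  pos 4: 1110 XOR 1101 = 0011
  pos 6: 1111 XOR 1101 = 0010
  pos 8: 1010 XOR 1101 = 0111
  pos 9: 1111 XOR 1101 = 0010
  pos 11: 1000 XOR 1101 = 0101
  pos 12: 1010 XOR 1101 = 0111
Remainder (last 3 bits) = 111. This is the CRC / FCS.

111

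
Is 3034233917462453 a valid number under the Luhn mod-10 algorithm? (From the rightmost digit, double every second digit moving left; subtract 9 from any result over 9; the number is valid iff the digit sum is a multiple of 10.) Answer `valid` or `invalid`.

invalid

From the right, keep odd positions and double even positions (subtract 9 from any doubled value over 9):
  doubled (positions 2,4,...): 1 4 8 2 6 4 6 6 → sum 37
  kept (positions 1,3,...): 3 4 6 7 9 3 4 0 → sum 36
Total = 73.
73 mod 10 = 3, so the number is invalid.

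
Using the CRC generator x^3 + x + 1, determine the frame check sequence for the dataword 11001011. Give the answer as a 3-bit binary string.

Append 3 zeros: 11001011000. Divide by 1011 (XOR where the leading bit is 1):
  pos 0: 1100 XOR 1011 = 0111
  pos 1: 1111 XOR 1011 = 0100
  pos 2: 1000 XOR 1011 = 0011
  pos 4: 1111 XOR 1011 = 0100
  pos 5: 1000 XOR 1011 = 0011
  pos 7: 1100 XOR 1011 = 0111
Remainder (last 3 bits) = 111. This is the CRC / FCS.

111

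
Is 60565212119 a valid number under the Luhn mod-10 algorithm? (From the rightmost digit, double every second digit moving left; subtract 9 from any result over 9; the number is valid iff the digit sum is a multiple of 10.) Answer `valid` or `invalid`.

From the right, keep odd positions and double even positions (subtract 9 from any doubled value over 9):
  doubled (positions 2,4,...): 2 4 4 3 0 → sum 13
  kept (positions 1,3,...): 9 1 1 5 5 6 → sum 27
Total = 40.
40 mod 10 = 0, so the number is valid.

valid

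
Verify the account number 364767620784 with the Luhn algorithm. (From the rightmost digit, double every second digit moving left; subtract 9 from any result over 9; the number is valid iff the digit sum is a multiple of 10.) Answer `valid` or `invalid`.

valid

From the right, keep odd positions and double even positions (subtract 9 from any doubled value over 9):
  doubled (positions 2,4,...): 7 0 3 3 8 6 → sum 27
  kept (positions 1,3,...): 4 7 2 7 7 6 → sum 33
Total = 60.
60 mod 10 = 0, so the number is valid.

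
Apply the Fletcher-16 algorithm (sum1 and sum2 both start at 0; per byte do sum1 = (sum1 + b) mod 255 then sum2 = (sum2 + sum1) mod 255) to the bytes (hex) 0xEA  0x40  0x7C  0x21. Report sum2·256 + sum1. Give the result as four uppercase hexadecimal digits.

86C8

Running sums (mod 255):
  after byte 0 (0xEA): sum1=234, sum2=234
  after byte 1 (0x40): sum1=43, sum2=22
  after byte 2 (0x7C): sum1=167, sum2=189
  after byte 3 (0x21): sum1=200, sum2=134
Checksum = sum2·256 + sum1 = 134·256 + 200 = 34504 = 0x86C8.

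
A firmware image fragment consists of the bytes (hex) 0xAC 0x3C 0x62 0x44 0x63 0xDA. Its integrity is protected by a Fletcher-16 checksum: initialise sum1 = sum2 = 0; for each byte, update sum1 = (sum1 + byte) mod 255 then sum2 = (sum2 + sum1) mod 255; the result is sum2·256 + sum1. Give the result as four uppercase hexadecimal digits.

31CD

Running sums (mod 255):
  after byte 0 (0xAC): sum1=172, sum2=172
  after byte 1 (0x3C): sum1=232, sum2=149
  after byte 2 (0x62): sum1=75, sum2=224
  after byte 3 (0x44): sum1=143, sum2=112
  after byte 4 (0x63): sum1=242, sum2=99
  after byte 5 (0xDA): sum1=205, sum2=49
Checksum = sum2·256 + sum1 = 49·256 + 205 = 12749 = 0x31CD.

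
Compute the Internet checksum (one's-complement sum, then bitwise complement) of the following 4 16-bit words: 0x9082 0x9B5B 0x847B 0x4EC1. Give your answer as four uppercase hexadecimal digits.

One's-complement addition (fold any carry out of bit 15 back into bit 0):
  0x9082 + 0x9B5B = 0x12BDD → wrap carry → 0x2BDE
  0x2BDE + 0x847B = 0x0B059
  0xB059 + 0x4EC1 = 0x0FF1A
One's-complement sum = 0xFF1A.
Checksum = ~0xFF1A & 0xFFFF = 0x00E5.

00E5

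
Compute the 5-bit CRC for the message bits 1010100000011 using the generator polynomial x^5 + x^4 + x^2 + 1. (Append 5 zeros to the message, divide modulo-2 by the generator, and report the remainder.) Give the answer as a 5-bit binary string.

Append 5 zeros: 101010000001100000. Divide by 110101 (XOR where the leading bit is 1):
  pos 0: 101010 XOR 110101 = 011111
  pos 1: 111110 XOR 110101 = 001011
  pos 3: 101100 XOR 110101 = 011001
  pos 4: 110010 XOR 110101 = 000111
  pos 7: 111011 XOR 110101 = 001110
  pos 9: 111000 XOR 110101 = 001101
  pos 11: 110100 XOR 110101 = 000001
Remainder (last 5 bits) = 00010. This is the CRC / FCS.

00010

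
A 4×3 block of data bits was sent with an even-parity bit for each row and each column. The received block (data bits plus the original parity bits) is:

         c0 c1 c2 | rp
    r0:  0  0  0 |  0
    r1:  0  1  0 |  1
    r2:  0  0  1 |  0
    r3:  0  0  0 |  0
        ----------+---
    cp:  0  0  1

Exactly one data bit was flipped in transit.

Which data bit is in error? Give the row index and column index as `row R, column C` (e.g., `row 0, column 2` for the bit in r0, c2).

row 2, column 1

Recompute each row's even parity and compare to rp:
  r0: data parity 0, sent rp 0 → ok
  r1: data parity 1, sent rp 1 → ok
  r2: data parity 1, sent rp 0 → mismatch
  r3: data parity 0, sent rp 0 → ok
Recompute each column's even parity and compare to cp:
  c0: data parity 0, sent cp 0 → ok
  c1: data parity 1, sent cp 0 → mismatch
  c2: data parity 1, sent cp 1 → ok
Exactly one row (r2) and one column (c1) fail → the flipped bit is at their intersection.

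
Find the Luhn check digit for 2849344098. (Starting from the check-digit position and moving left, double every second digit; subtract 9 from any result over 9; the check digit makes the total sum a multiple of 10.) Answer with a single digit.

7

Partial digits right→left: 8 9 0 4 4 3 9 4 8 2
Double every second digit counting from the check-digit position (so the 1st, 3rd, 5th, ... of the partial from the right).
  doubled (with −9 where >9): 7 0 8 9 7 → sum 31
  kept as-is: 9 4 3 4 2 → sum 22
Total = 31 + 22 = 53.
Check digit = (10 − (53 mod 10)) mod 10 = 7.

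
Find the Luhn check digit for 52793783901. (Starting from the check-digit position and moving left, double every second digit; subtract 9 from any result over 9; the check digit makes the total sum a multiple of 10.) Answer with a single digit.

Partial digits right→left: 1 0 9 3 8 7 3 9 7 2 5
Double every second digit counting from the check-digit position (so the 1st, 3rd, 5th, ... of the partial from the right).
  doubled (with −9 where >9): 2 9 7 6 5 1 → sum 30
  kept as-is: 0 3 7 9 2 → sum 21
Total = 30 + 21 = 51.
Check digit = (10 − (51 mod 10)) mod 10 = 9.

9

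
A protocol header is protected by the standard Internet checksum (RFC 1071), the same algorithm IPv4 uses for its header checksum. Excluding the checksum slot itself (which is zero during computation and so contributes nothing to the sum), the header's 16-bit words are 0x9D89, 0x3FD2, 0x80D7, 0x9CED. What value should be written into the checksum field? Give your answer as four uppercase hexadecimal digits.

04DF

One's-complement addition (fold any carry out of bit 15 back into bit 0):
  0x9D89 + 0x3FD2 = 0x0DD5B
  0xDD5B + 0x80D7 = 0x15E32 → wrap carry → 0x5E33
  0x5E33 + 0x9CED = 0x0FB20
One's-complement sum = 0xFB20.
Checksum = ~0xFB20 & 0xFFFF = 0x04DF.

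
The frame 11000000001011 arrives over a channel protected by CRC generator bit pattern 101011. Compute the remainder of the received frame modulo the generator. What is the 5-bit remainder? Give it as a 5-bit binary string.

01110

Modulo-2 division of 11000000001011 by 101011:
  pos 0: 110000 XOR 101011 = 011011
  pos 1: 110110 XOR 101011 = 011101
  pos 2: 111010 XOR 101011 = 010001
  pos 3: 100010 XOR 101011 = 001001
  pos 5: 100101 XOR 101011 = 001110
  pos 7: 111001 XOR 101011 = 010010
  pos 8: 100101 XOR 101011 = 001110
Remainder = 01110 (nonzero — an error is detected).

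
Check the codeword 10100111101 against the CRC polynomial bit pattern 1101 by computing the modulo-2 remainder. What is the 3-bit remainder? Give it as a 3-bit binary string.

Modulo-2 division of 10100111101 by 1101:
  pos 0: 1010 XOR 1101 = 0111
  pos 1: 1110 XOR 1101 = 0011
  pos 3: 1111 XOR 1101 = 0010
  pos 5: 1011 XOR 1101 = 0110
  pos 6: 1100 XOR 1101 = 0001
Remainder = 011 (nonzero — an error is detected).

011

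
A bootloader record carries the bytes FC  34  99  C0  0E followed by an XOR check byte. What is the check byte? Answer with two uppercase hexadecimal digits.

9F

XOR the bytes together:
  start with 0xFC
  0xFC ⊕ 0x34 = 0xC8
  0xC8 ⊕ 0x99 = 0x51
  0x51 ⊕ 0xC0 = 0x91
  0x91 ⊕ 0x0E = 0x9F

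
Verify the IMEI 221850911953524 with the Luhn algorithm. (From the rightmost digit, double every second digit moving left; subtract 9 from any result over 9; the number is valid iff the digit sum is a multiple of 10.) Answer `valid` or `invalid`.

invalid

From the right, keep odd positions and double even positions (subtract 9 from any doubled value over 9):
  doubled (positions 2,4,...): 4 6 9 2 0 7 4 → sum 32
  kept (positions 1,3,...): 4 5 5 1 9 5 1 2 → sum 32
Total = 64.
64 mod 10 = 4, so the number is invalid.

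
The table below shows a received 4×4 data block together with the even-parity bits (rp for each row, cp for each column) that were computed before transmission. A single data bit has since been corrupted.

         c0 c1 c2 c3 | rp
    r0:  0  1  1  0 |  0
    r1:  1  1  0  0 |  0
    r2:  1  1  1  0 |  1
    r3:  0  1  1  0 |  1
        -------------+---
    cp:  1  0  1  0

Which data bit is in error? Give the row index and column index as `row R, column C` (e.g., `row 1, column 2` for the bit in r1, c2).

row 3, column 0

Recompute each row's even parity and compare to rp:
  r0: data parity 0, sent rp 0 → ok
  r1: data parity 0, sent rp 0 → ok
  r2: data parity 1, sent rp 1 → ok
  r3: data parity 0, sent rp 1 → mismatch
Recompute each column's even parity and compare to cp:
  c0: data parity 0, sent cp 1 → mismatch
  c1: data parity 0, sent cp 0 → ok
  c2: data parity 1, sent cp 1 → ok
  c3: data parity 0, sent cp 0 → ok
Exactly one row (r3) and one column (c0) fail → the flipped bit is at their intersection.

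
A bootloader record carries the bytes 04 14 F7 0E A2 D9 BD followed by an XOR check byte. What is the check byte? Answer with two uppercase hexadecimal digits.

2F

XOR the bytes together:
  start with 0x04
  0x04 ⊕ 0x14 = 0x10
  0x10 ⊕ 0xF7 = 0xE7
  0xE7 ⊕ 0x0E = 0xE9
  0xE9 ⊕ 0xA2 = 0x4B
  0x4B ⊕ 0xD9 = 0x92
  0x92 ⊕ 0xBD = 0x2F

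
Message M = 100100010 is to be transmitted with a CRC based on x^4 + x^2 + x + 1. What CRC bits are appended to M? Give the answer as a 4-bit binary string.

0100

Append 4 zeros: 1001000100000. Divide by 10111 (XOR where the leading bit is 1):
  pos 0: 10010 XOR 10111 = 00101
  pos 2: 10100 XOR 10111 = 00011
  pos 5: 11100 XOR 10111 = 01011
  pos 6: 10110 XOR 10111 = 00001
Remainder (last 4 bits) = 0100. This is the CRC / FCS.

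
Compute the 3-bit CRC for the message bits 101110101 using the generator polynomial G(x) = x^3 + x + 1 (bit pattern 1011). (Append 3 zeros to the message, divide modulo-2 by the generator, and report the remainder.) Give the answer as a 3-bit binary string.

101

Append 3 zeros: 101110101000. Divide by 1011 (XOR where the leading bit is 1):
  pos 0: 1011 XOR 1011 = 0000
  pos 4: 1010 XOR 1011 = 0001
  pos 7: 1100 XOR 1011 = 0111
  pos 8: 1110 XOR 1011 = 0101
Remainder (last 3 bits) = 101. This is the CRC / FCS.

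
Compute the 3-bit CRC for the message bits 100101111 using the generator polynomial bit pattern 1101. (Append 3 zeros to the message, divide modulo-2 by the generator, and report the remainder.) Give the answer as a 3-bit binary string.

010

Append 3 zeros: 100101111000. Divide by 1101 (XOR where the leading bit is 1):
  pos 0: 1001 XOR 1101 = 0100
  pos 1: 1000 XOR 1101 = 0101
  pos 2: 1011 XOR 1101 = 0110
  pos 3: 1101 XOR 1101 = 0000
  pos 7: 1100 XOR 1101 = 0001
Remainder (last 3 bits) = 010. This is the CRC / FCS.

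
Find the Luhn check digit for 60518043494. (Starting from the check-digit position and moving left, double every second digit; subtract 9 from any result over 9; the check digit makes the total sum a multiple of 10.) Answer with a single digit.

Partial digits right→left: 4 9 4 3 4 0 8 1 5 0 6
Double every second digit counting from the check-digit position (so the 1st, 3rd, 5th, ... of the partial from the right).
  doubled (with −9 where >9): 8 8 8 7 1 3 → sum 35
  kept as-is: 9 3 0 1 0 → sum 13
Total = 35 + 13 = 48.
Check digit = (10 − (48 mod 10)) mod 10 = 2.

2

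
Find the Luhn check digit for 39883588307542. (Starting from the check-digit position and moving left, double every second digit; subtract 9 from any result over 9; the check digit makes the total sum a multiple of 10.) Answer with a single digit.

5

Partial digits right→left: 2 4 5 7 0 3 8 8 5 3 8 8 9 3
Double every second digit counting from the check-digit position (so the 1st, 3rd, 5th, ... of the partial from the right).
  doubled (with −9 where >9): 4 1 0 7 1 7 9 → sum 29
  kept as-is: 4 7 3 8 3 8 3 → sum 36
Total = 29 + 36 = 65.
Check digit = (10 − (65 mod 10)) mod 10 = 5.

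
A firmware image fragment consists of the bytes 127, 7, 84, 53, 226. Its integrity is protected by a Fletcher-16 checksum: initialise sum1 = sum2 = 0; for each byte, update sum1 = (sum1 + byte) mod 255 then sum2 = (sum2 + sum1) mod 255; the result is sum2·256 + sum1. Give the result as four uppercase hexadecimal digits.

Running sums (mod 255):
  after byte 0 (127): sum1=127, sum2=127
  after byte 1 (7): sum1=134, sum2=6
  after byte 2 (84): sum1=218, sum2=224
  after byte 3 (53): sum1=16, sum2=240
  after byte 4 (226): sum1=242, sum2=227
Checksum = sum2·256 + sum1 = 227·256 + 242 = 58354 = 0xE3F2.

E3F2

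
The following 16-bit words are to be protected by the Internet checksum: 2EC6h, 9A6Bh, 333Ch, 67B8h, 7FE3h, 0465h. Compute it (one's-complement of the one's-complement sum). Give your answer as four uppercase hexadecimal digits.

One's-complement addition (fold any carry out of bit 15 back into bit 0):
  0x2EC6 + 0x9A6B = 0x0C931
  0xC931 + 0x333C = 0x0FC6D
  0xFC6D + 0x67B8 = 0x16425 → wrap carry → 0x6426
  0x6426 + 0x7FE3 = 0x0E409
  0xE409 + 0x0465 = 0x0E86E
One's-complement sum = 0xE86E.
Checksum = ~0xE86E & 0xFFFF = 0x1791.

1791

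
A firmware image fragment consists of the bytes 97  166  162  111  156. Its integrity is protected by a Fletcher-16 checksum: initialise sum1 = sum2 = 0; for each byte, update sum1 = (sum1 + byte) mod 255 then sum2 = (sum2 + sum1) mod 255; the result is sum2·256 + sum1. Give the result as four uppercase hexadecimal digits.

Running sums (mod 255):
  after byte 0 (97): sum1=97, sum2=97
  after byte 1 (166): sum1=8, sum2=105
  after byte 2 (162): sum1=170, sum2=20
  after byte 3 (111): sum1=26, sum2=46
  after byte 4 (156): sum1=182, sum2=228
Checksum = sum2·256 + sum1 = 228·256 + 182 = 58550 = 0xE4B6.

E4B6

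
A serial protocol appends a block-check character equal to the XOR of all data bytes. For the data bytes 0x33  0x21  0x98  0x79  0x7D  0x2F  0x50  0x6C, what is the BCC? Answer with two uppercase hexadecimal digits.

9D

XOR the bytes together:
  start with 0x33
  0x33 ⊕ 0x21 = 0x12
  0x12 ⊕ 0x98 = 0x8A
  0x8A ⊕ 0x79 = 0xF3
  0xF3 ⊕ 0x7D = 0x8E
  0x8E ⊕ 0x2F = 0xA1
  0xA1 ⊕ 0x50 = 0xF1
  0xF1 ⊕ 0x6C = 0x9D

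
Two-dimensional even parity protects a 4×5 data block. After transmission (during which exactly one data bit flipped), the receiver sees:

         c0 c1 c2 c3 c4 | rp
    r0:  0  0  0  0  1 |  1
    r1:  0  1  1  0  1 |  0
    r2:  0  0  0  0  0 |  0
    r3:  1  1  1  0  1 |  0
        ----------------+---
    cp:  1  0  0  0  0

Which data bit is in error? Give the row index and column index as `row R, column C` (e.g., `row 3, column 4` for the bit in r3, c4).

row 1, column 4

Recompute each row's even parity and compare to rp:
  r0: data parity 1, sent rp 1 → ok
  r1: data parity 1, sent rp 0 → mismatch
  r2: data parity 0, sent rp 0 → ok
  r3: data parity 0, sent rp 0 → ok
Recompute each column's even parity and compare to cp:
  c0: data parity 1, sent cp 1 → ok
  c1: data parity 0, sent cp 0 → ok
  c2: data parity 0, sent cp 0 → ok
  c3: data parity 0, sent cp 0 → ok
  c4: data parity 1, sent cp 0 → mismatch
Exactly one row (r1) and one column (c4) fail → the flipped bit is at their intersection.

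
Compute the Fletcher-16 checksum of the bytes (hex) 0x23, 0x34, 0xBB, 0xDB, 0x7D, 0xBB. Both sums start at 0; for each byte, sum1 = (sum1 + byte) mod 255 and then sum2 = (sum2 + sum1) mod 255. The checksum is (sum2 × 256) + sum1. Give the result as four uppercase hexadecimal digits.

1128

Running sums (mod 255):
  after byte 0 (0x23): sum1=35, sum2=35
  after byte 1 (0x34): sum1=87, sum2=122
  after byte 2 (0xBB): sum1=19, sum2=141
  after byte 3 (0xDB): sum1=238, sum2=124
  after byte 4 (0x7D): sum1=108, sum2=232
  after byte 5 (0xBB): sum1=40, sum2=17
Checksum = sum2·256 + sum1 = 17·256 + 40 = 4392 = 0x1128.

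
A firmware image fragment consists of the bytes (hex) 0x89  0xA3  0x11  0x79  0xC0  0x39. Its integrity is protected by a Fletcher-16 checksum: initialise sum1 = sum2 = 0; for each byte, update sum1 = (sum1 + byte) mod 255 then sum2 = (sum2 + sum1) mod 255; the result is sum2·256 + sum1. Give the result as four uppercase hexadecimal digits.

Running sums (mod 255):
  after byte 0 (0x89): sum1=137, sum2=137
  after byte 1 (0xA3): sum1=45, sum2=182
  after byte 2 (0x11): sum1=62, sum2=244
  after byte 3 (0x79): sum1=183, sum2=172
  after byte 4 (0xC0): sum1=120, sum2=37
  after byte 5 (0x39): sum1=177, sum2=214
Checksum = sum2·256 + sum1 = 214·256 + 177 = 54961 = 0xD6B1.

D6B1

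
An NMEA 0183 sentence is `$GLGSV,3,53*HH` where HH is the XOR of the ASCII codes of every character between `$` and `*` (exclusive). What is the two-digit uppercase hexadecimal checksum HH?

7C

XOR the ASCII codes of the payload characters:
  'G' = 0x47 → acc = 0x47
  'L' = 0x4C → acc = 0x0B
  'G' = 0x47 → acc = 0x4C
  'S' = 0x53 → acc = 0x1F
  'V' = 0x56 → acc = 0x49
  ',' = 0x2C → acc = 0x65
  '3' = 0x33 → acc = 0x56
  ',' = 0x2C → acc = 0x7A
  '5' = 0x35 → acc = 0x4F
  '3' = 0x33 → acc = 0x7C
Checksum = 0x7C.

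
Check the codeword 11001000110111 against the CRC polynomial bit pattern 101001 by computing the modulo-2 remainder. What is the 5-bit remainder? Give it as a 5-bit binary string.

Modulo-2 division of 11001000110111 by 101001:
  pos 0: 110010 XOR 101001 = 011011
  pos 1: 110110 XOR 101001 = 011111
  pos 2: 111110 XOR 101001 = 010111
  pos 3: 101111 XOR 101001 = 000110
  pos 6: 110101 XOR 101001 = 011100
  pos 7: 111001 XOR 101001 = 010000
  pos 8: 100001 XOR 101001 = 001000
Remainder = 01000 (nonzero — an error is detected).

01000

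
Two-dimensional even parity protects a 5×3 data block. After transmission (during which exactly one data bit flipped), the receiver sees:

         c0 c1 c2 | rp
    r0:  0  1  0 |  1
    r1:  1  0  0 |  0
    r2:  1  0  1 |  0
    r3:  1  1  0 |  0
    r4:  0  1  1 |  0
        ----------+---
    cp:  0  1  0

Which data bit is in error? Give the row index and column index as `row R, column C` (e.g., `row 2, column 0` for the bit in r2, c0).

Recompute each row's even parity and compare to rp:
  r0: data parity 1, sent rp 1 → ok
  r1: data parity 1, sent rp 0 → mismatch
  r2: data parity 0, sent rp 0 → ok
  r3: data parity 0, sent rp 0 → ok
  r4: data parity 0, sent rp 0 → ok
Recompute each column's even parity and compare to cp:
  c0: data parity 1, sent cp 0 → mismatch
  c1: data parity 1, sent cp 1 → ok
  c2: data parity 0, sent cp 0 → ok
Exactly one row (r1) and one column (c0) fail → the flipped bit is at their intersection.

row 1, column 0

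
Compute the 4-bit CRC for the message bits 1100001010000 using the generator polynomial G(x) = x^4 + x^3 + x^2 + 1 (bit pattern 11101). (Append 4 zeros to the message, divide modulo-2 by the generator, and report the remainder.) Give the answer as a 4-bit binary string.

Append 4 zeros: 11000010100000000. Divide by 11101 (XOR where the leading bit is 1):
  pos 0: 11000 XOR 11101 = 00101
  pos 2: 10101 XOR 11101 = 01000
  pos 3: 10000 XOR 11101 = 01101
  pos 4: 11011 XOR 11101 = 00110
  pos 6: 11000 XOR 11101 = 00101
  pos 8: 10100 XOR 11101 = 01001
  pos 9: 10010 XOR 11101 = 01111
  pos 10: 11110 XOR 11101 = 00011
Remainder (last 4 bits) = 1100. This is the CRC / FCS.

1100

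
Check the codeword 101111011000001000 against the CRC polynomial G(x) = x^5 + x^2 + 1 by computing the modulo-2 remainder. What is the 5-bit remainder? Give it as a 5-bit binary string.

Modulo-2 division of 101111011000001000 by 100101:
  pos 0: 101111 XOR 100101 = 001010
  pos 2: 101001 XOR 100101 = 001100
  pos 4: 110010 XOR 100101 = 010111
  pos 5: 101110 XOR 100101 = 001011
  pos 7: 101100 XOR 100101 = 001001
  pos 9: 100101 XOR 100101 = 000000
Remainder = 00000 (zero — the frame passes the CRC check).

00000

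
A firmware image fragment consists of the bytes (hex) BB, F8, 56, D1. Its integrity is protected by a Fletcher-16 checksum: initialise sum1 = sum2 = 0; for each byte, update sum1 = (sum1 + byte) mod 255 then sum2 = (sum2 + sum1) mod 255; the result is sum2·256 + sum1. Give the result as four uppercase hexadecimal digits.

58DC

Running sums (mod 255):
  after byte 0 (BB): sum1=187, sum2=187
  after byte 1 (F8): sum1=180, sum2=112
  after byte 2 (56): sum1=11, sum2=123
  after byte 3 (D1): sum1=220, sum2=88
Checksum = sum2·256 + sum1 = 88·256 + 220 = 22748 = 0x58DC.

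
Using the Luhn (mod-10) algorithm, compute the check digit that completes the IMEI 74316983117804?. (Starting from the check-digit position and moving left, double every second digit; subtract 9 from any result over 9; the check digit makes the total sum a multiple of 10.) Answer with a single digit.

6

Partial digits right→left: 4 0 8 7 1 1 3 8 9 6 1 3 4 7
Double every second digit counting from the check-digit position (so the 1st, 3rd, 5th, ... of the partial from the right).
  doubled (with −9 where >9): 8 7 2 6 9 2 8 → sum 42
  kept as-is: 0 7 1 8 6 3 7 → sum 32
Total = 42 + 32 = 74.
Check digit = (10 − (74 mod 10)) mod 10 = 6.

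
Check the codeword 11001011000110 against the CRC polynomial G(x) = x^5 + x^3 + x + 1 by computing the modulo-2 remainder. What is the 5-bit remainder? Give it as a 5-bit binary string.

01110

Modulo-2 division of 11001011000110 by 101011:
  pos 0: 110010 XOR 101011 = 011001
  pos 1: 110011 XOR 101011 = 011000
  pos 2: 110001 XOR 101011 = 011010
  pos 3: 110100 XOR 101011 = 011111
  pos 4: 111110 XOR 101011 = 010101
  pos 5: 101010 XOR 101011 = 000001
Remainder = 01110 (nonzero — an error is detected).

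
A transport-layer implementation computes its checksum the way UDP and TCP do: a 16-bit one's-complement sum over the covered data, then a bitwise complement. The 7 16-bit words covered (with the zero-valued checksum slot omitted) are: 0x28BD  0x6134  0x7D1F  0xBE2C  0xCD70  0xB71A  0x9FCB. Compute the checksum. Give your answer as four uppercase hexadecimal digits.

166B

One's-complement addition (fold any carry out of bit 15 back into bit 0):
  0x28BD + 0x6134 = 0x089F1
  0x89F1 + 0x7D1F = 0x10710 → wrap carry → 0x0711
  0x0711 + 0xBE2C = 0x0C53D
  0xC53D + 0xCD70 = 0x192AD → wrap carry → 0x92AE
  0x92AE + 0xB71A = 0x149C8 → wrap carry → 0x49C9
  0x49C9 + 0x9FCB = 0x0E994
One's-complement sum = 0xE994.
Checksum = ~0xE994 & 0xFFFF = 0x166B.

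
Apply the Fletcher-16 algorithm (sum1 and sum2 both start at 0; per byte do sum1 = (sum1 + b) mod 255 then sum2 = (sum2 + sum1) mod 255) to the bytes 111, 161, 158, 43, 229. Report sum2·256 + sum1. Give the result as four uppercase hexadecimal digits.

Running sums (mod 255):
  after byte 0 (111): sum1=111, sum2=111
  after byte 1 (161): sum1=17, sum2=128
  after byte 2 (158): sum1=175, sum2=48
  after byte 3 (43): sum1=218, sum2=11
  after byte 4 (229): sum1=192, sum2=203
Checksum = sum2·256 + sum1 = 203·256 + 192 = 52160 = 0xCBC0.

CBC0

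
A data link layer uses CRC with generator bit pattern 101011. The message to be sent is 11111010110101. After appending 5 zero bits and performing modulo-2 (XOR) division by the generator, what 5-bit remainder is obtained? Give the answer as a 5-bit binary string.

00011

Append 5 zeros: 1111101011010100000. Divide by 101011 (XOR where the leading bit is 1):
  pos 0: 111110 XOR 101011 = 010101
  pos 1: 101011 XOR 101011 = 000000
  pos 8: 110101 XOR 101011 = 011110
  pos 9: 111100 XOR 101011 = 010111
  pos 10: 101110 XOR 101011 = 000101
  pos 13: 101000 XOR 101011 = 000011
Remainder (last 5 bits) = 00011. This is the CRC / FCS.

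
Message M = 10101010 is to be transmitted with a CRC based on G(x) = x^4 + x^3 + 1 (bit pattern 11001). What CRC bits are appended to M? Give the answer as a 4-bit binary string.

0100

Append 4 zeros: 101010100000. Divide by 11001 (XOR where the leading bit is 1):
  pos 0: 10101 XOR 11001 = 01100
  pos 1: 11000 XOR 11001 = 00001
  pos 5: 11000 XOR 11001 = 00001
Remainder (last 4 bits) = 0100. This is the CRC / FCS.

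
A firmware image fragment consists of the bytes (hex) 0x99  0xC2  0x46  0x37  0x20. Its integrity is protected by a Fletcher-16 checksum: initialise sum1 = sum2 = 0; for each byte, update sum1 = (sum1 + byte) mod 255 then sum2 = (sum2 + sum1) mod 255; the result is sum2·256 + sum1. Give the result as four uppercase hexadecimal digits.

6CF9

Running sums (mod 255):
  after byte 0 (0x99): sum1=153, sum2=153
  after byte 1 (0xC2): sum1=92, sum2=245
  after byte 2 (0x46): sum1=162, sum2=152
  after byte 3 (0x37): sum1=217, sum2=114
  after byte 4 (0x20): sum1=249, sum2=108
Checksum = sum2·256 + sum1 = 108·256 + 249 = 27897 = 0x6CF9.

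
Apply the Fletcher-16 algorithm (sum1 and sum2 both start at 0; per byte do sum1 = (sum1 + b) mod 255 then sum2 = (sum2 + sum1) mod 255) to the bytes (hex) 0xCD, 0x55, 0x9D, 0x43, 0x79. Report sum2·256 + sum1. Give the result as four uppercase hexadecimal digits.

337D

Running sums (mod 255):
  after byte 0 (0xCD): sum1=205, sum2=205
  after byte 1 (0x55): sum1=35, sum2=240
  after byte 2 (0x9D): sum1=192, sum2=177
  after byte 3 (0x43): sum1=4, sum2=181
  after byte 4 (0x79): sum1=125, sum2=51
Checksum = sum2·256 + sum1 = 51·256 + 125 = 13181 = 0x337D.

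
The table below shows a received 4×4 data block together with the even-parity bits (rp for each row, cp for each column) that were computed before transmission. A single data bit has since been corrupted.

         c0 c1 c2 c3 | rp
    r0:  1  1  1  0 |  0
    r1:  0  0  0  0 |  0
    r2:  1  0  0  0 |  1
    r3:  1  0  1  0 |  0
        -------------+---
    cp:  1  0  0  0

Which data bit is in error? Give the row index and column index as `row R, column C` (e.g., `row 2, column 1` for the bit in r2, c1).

Recompute each row's even parity and compare to rp:
  r0: data parity 1, sent rp 0 → mismatch
  r1: data parity 0, sent rp 0 → ok
  r2: data parity 1, sent rp 1 → ok
  r3: data parity 0, sent rp 0 → ok
Recompute each column's even parity and compare to cp:
  c0: data parity 1, sent cp 1 → ok
  c1: data parity 1, sent cp 0 → mismatch
  c2: data parity 0, sent cp 0 → ok
  c3: data parity 0, sent cp 0 → ok
Exactly one row (r0) and one column (c1) fail → the flipped bit is at their intersection.

row 0, column 1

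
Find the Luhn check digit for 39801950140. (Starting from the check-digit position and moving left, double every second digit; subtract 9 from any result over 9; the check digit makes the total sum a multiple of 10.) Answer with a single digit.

Partial digits right→left: 0 4 1 0 5 9 1 0 8 9 3
Double every second digit counting from the check-digit position (so the 1st, 3rd, 5th, ... of the partial from the right).
  doubled (with −9 where >9): 0 2 1 2 7 6 → sum 18
  kept as-is: 4 0 9 0 9 → sum 22
Total = 18 + 22 = 40.
Check digit = (10 − (40 mod 10)) mod 10 = 0.

0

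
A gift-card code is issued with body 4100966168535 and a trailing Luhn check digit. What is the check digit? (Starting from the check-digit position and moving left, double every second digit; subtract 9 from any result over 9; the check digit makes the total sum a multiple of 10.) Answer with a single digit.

Partial digits right→left: 5 3 5 8 6 1 6 6 9 0 0 1 4
Double every second digit counting from the check-digit position (so the 1st, 3rd, 5th, ... of the partial from the right).
  doubled (with −9 where >9): 1 1 3 3 9 0 8 → sum 25
  kept as-is: 3 8 1 6 0 1 → sum 19
Total = 25 + 19 = 44.
Check digit = (10 − (44 mod 10)) mod 10 = 6.

6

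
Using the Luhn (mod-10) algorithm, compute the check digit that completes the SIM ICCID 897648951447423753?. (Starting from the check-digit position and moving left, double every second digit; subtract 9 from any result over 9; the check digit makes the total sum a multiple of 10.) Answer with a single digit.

7

Partial digits right→left: 3 5 7 3 2 4 7 4 4 1 5 9 8 4 6 7 9 8
Double every second digit counting from the check-digit position (so the 1st, 3rd, 5th, ... of the partial from the right).
  doubled (with −9 where >9): 6 5 4 5 8 1 7 3 9 → sum 48
  kept as-is: 5 3 4 4 1 9 4 7 8 → sum 45
Total = 48 + 45 = 93.
Check digit = (10 − (93 mod 10)) mod 10 = 7.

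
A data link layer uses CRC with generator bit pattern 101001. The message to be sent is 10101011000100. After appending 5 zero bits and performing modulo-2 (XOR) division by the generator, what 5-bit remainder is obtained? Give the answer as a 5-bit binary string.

Append 5 zeros: 1010101100010000000. Divide by 101001 (XOR where the leading bit is 1):
  pos 0: 101010 XOR 101001 = 000011
  pos 4: 111100 XOR 101001 = 010101
  pos 5: 101010 XOR 101001 = 000011
  pos 9: 111000 XOR 101001 = 010001
  pos 10: 100010 XOR 101001 = 001011
  pos 12: 101100 XOR 101001 = 000101
Remainder (last 5 bits) = 01010. This is the CRC / FCS.

01010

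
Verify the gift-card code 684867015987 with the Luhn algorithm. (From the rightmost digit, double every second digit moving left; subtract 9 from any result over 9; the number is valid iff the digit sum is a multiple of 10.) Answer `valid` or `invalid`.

invalid

From the right, keep odd positions and double even positions (subtract 9 from any doubled value over 9):
  doubled (positions 2,4,...): 7 1 0 3 8 3 → sum 22
  kept (positions 1,3,...): 7 9 1 7 8 8 → sum 40
Total = 62.
62 mod 10 = 2, so the number is invalid.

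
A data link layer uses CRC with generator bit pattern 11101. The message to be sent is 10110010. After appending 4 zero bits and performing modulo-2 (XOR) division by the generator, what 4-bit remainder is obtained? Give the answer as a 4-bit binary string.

1100

Append 4 zeros: 101100100000. Divide by 11101 (XOR where the leading bit is 1):
  pos 0: 10110 XOR 11101 = 01011
  pos 1: 10110 XOR 11101 = 01011
  pos 2: 10111 XOR 11101 = 01010
  pos 3: 10100 XOR 11101 = 01001
  pos 4: 10010 XOR 11101 = 01111
  pos 5: 11110 XOR 11101 = 00011
Remainder (last 4 bits) = 1100. This is the CRC / FCS.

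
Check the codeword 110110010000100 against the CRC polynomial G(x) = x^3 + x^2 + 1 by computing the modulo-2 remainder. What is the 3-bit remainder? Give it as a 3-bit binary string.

Modulo-2 division of 110110010000100 by 1101:
  pos 0: 1101 XOR 1101 = 0000
  pos 4: 1001 XOR 1101 = 0100
  pos 5: 1000 XOR 1101 = 0101
  pos 6: 1010 XOR 1101 = 0111
  pos 7: 1110 XOR 1101 = 0011
  pos 9: 1101 XOR 1101 = 0000
Remainder = 000 (zero — the frame passes the CRC check).

000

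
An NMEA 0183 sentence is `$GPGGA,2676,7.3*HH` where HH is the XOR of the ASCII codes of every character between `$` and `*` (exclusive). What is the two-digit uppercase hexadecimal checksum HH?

79

XOR the ASCII codes of the payload characters:
  'G' = 0x47 → acc = 0x47
  'P' = 0x50 → acc = 0x17
  'G' = 0x47 → acc = 0x50
  'G' = 0x47 → acc = 0x17
  'A' = 0x41 → acc = 0x56
  ',' = 0x2C → acc = 0x7A
  '2' = 0x32 → acc = 0x48
  '6' = 0x36 → acc = 0x7E
  '7' = 0x37 → acc = 0x49
  '6' = 0x36 → acc = 0x7F
  ',' = 0x2C → acc = 0x53
  '7' = 0x37 → acc = 0x64
  '.' = 0x2E → acc = 0x4A
  '3' = 0x33 → acc = 0x79
Checksum = 0x79.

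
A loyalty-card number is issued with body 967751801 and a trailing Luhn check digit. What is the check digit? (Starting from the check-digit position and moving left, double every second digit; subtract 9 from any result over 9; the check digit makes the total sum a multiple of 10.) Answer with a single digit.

2

Partial digits right→left: 1 0 8 1 5 7 7 6 9
Double every second digit counting from the check-digit position (so the 1st, 3rd, 5th, ... of the partial from the right).
  doubled (with −9 where >9): 2 7 1 5 9 → sum 24
  kept as-is: 0 1 7 6 → sum 14
Total = 24 + 14 = 38.
Check digit = (10 − (38 mod 10)) mod 10 = 2.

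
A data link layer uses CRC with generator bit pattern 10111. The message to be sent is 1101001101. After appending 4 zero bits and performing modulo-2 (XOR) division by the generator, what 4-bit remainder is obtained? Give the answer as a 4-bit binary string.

0000

Append 4 zeros: 11010011010000. Divide by 10111 (XOR where the leading bit is 1):
  pos 0: 11010 XOR 10111 = 01101
  pos 1: 11010 XOR 10111 = 01101
  pos 2: 11011 XOR 10111 = 01100
  pos 3: 11001 XOR 10111 = 01110
  pos 4: 11100 XOR 10111 = 01011
  pos 5: 10111 XOR 10111 = 00000
Remainder (last 4 bits) = 0000. This is the CRC / FCS.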